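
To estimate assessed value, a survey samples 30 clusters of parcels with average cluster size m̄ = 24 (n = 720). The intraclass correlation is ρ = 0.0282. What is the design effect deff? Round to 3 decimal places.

deff = 1 + (24 − 1)·0.0282 = 1 + 0.6486 = 1.6486.

1.649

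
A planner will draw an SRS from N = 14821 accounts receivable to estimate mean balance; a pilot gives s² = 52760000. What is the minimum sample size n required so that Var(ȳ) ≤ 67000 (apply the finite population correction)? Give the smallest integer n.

748

Without fpc, n₀ = s²/D = 52760000/67000 = 787.4627.
With fpc, (1 − n/N)·s²/n ≤ D requires n ≥ n₀/(1 + n₀/N) = 787.4627/(1 + 787.4627/14821) = 747.7344.
Rounding up, n = 748.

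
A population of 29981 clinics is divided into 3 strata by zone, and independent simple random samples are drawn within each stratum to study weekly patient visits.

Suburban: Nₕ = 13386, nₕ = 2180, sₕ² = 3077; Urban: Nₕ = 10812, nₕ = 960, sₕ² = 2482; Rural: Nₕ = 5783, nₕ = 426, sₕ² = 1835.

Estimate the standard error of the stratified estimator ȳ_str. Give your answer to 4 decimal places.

Var(ȳ_str) = Σₕ Wₕ²(1 − fₕ)sₕ²/nₕ with Wₕ = Nₕ/N, N = 29981.
Suburban: Wₕ = 0.44648277; term = 0.44648277²·(1 − 0.16285672)·3077/2180 = 0.23554843.
Urban: Wₕ = 0.36062840; term = 0.36062840²·(1 − 0.08879023)·2482/960 = 0.30638589.
Rural: Wₕ = 0.19288883; term = 0.19288883²·(1 − 0.07366419)·1835/426 = 0.14845987.
Sum = 0.69039419.
SE = √(0.69039419) = 0.8309.

0.8309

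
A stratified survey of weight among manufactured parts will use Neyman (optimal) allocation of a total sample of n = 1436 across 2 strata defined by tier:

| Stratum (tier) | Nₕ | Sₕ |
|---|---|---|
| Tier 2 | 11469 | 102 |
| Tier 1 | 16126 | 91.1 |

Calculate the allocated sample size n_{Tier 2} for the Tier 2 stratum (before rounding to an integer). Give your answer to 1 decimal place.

636.6

Neyman allocation: nₕ = n·NₕSₕ / Σⱼ NⱼSⱼ.
Σ NⱼSⱼ = 11469·102 + 16126·91.1 = 2.6389166 × 10^6.
n_{Tier 2} = 1436·11469·102 / (2.6389166 × 10^6) = 636.6.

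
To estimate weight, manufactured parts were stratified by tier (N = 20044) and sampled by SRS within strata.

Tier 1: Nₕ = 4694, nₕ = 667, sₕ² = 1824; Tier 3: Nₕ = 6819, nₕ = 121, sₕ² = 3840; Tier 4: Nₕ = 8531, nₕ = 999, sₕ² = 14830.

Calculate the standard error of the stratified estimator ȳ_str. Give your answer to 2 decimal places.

2.47

Var(ȳ_str) = Σₕ Wₕ²(1 − fₕ)sₕ²/nₕ with Wₕ = Nₕ/N, N = 20044.
Tier 1: Wₕ = 0.23418479; term = 0.23418479²·(1 − 0.14209629)·1824/667 = 0.12866337.
Tier 3: Wₕ = 0.34020156; term = 0.34020156²·(1 − 0.01774454)·3840/121 = 3.6078037.
Tier 4: Wₕ = 0.42561365; term = 0.42561365²·(1 − 0.11710233)·14830/999 = 2.3741991.
Sum = 6.1106662.
SE = √(6.1106662) = 2.47.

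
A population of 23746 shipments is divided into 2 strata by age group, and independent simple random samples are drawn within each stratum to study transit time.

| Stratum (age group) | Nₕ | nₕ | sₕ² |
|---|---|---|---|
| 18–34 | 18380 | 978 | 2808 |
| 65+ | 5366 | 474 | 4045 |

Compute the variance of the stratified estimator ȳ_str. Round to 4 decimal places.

Var(ȳ_str) = Σₕ Wₕ²(1 − fₕ)sₕ²/nₕ with Wₕ = Nₕ/N, N = 23746.
18–34: Wₕ = 0.77402510; term = 0.77402510²·(1 − 0.05321001)·2808/978 = 1.6286284.
65+: Wₕ = 0.22597490; term = 0.22597490²·(1 − 0.08833395)·4045/474 = 0.3972797.
Sum = 2.0259081.

2.0259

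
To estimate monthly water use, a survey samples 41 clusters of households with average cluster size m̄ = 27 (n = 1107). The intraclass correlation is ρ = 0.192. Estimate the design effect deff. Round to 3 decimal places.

5.992

deff = 1 + (27 − 1)·0.192 = 1 + 4.992 = 5.992.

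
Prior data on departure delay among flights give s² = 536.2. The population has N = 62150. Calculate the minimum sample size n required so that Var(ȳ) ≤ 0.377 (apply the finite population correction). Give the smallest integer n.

Without fpc, n₀ = s²/D = 536.2/0.377 = 1422.2812.
With fpc, (1 − n/N)·s²/n ≤ D requires n ≥ n₀/(1 + n₀/N) = 1422.2812/(1 + 1422.2812/62150) = 1390.4610.
Rounding up, n = 1391.

1391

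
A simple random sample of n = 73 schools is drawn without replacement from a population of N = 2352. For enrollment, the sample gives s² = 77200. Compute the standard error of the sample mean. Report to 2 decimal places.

32.01

Under SRS without replacement, Var(ȳ) = (1 − f)·s²/n with f = n/N = 73/2352 = 0.03103741.
Var(ȳ) = (1 − 0.03103741)·77200/73 = 0.96896259·1057.5342 = 1024.7111.
SE(ȳ) = √(1024.7111) = 32.01.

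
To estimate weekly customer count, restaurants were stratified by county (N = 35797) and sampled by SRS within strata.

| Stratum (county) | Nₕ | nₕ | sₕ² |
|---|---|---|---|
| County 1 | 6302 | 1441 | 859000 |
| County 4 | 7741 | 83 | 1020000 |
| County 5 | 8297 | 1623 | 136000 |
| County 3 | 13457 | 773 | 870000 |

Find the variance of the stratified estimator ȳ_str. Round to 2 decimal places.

Var(ȳ_str) = Σₕ Wₕ²(1 − fₕ)sₕ²/nₕ with Wₕ = Nₕ/N, N = 35797.
County 1: Wₕ = 0.17604827; term = 0.17604827²·(1 − 0.22865757)·859000/1441 = 14.250823.
County 4: Wₕ = 0.21624717; term = 0.21624717²·(1 − 0.01072213)·1020000/83 = 568.51411.
County 5: Wₕ = 0.23177920; term = 0.23177920²·(1 − 0.19561287)·136000/1623 = 3.6210491.
County 3: Wₕ = 0.37592536; term = 0.37592536²·(1 − 0.05744222)·870000/773 = 149.91703.
Sum = 736.30301.

736.30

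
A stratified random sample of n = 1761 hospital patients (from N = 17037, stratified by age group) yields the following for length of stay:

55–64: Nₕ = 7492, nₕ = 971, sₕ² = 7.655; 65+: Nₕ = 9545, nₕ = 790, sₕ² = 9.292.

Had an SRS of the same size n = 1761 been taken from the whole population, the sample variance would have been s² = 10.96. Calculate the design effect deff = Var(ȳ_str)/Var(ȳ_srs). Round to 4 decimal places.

0.8446

Var(ȳ_str) = Σ Wₕ²(1−fₕ)sₕ²/nₕ with Wₕ = Nₕ/17037:
  55–64: (7492/17037)²·(1−971/7492)·7.655/971 = 0.0013269412
  65+: (9545/17037)²·(1−790/9545)·9.292/790 = 0.0033863196
  → Var(ȳ_str) = 0.0047132608.
Var(ȳ_srs) = (1 − 1761/17037)·10.96/1761 = 0.0055804308.
deff = 0.0047132608 / 0.0055804308 = 0.8446.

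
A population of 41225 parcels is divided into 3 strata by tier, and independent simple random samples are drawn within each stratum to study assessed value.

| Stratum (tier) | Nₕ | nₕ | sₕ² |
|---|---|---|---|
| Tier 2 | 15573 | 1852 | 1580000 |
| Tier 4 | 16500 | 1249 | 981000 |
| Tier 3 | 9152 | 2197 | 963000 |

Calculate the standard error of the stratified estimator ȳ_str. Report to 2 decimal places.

Var(ȳ_str) = Σₕ Wₕ²(1 − fₕ)sₕ²/nₕ with Wₕ = Nₕ/N, N = 41225.
Tier 2: Wₕ = 0.37775622; term = 0.37775622²·(1 − 0.11892378)·1580000/1852 = 107.26371.
Tier 4: Wₕ = 0.40024257; term = 0.40024257²·(1 − 0.07569697)·981000/1249 = 116.29673.
Tier 3: Wₕ = 0.22200121; term = 0.22200121²·(1 − 0.24005682)·963000/2197 = 16.416783.
Sum = 239.97722.
SE = √(239.97722) = 15.49.

15.49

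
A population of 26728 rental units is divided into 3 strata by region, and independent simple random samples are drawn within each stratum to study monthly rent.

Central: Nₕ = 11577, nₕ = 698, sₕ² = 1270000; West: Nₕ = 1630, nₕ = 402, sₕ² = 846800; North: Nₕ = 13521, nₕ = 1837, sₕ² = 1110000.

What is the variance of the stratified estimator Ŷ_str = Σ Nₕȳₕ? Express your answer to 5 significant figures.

3.2883 × 10^11

Var(Ŷ_str) = Σₕ Nₕ²(1 − fₕ)sₕ²/nₕ.
Central: 11577²·(1 − 698/11577)·1270000/698 = 2.291571 × 10^11.
West: 1630²·(1 − 402/1630)·846800/402 = 4.2163899 × 10^9.
North: 13521²·(1 − 1837/13521)·1110000/1837 = 9.5458407 × 10^10.
Sum = 3.288319 × 10^11.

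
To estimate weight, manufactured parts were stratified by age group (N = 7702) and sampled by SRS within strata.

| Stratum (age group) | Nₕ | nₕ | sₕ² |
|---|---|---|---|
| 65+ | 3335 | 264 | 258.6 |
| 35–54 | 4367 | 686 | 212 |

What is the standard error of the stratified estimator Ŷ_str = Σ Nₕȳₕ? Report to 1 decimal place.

3873.0

Var(Ŷ_str) = Σₕ Nₕ²(1 − fₕ)sₕ²/nₕ.
65+: 3335²·(1 − 264/3335)·258.6/264 = 1.0032294 × 10^7.
35–54: 4367²·(1 − 686/4367)·212/686 = 4.9677617 × 10^6.
Sum = 1.5000056 × 10^7.
SE = √(1.5000056 × 10^7) = 3873.0.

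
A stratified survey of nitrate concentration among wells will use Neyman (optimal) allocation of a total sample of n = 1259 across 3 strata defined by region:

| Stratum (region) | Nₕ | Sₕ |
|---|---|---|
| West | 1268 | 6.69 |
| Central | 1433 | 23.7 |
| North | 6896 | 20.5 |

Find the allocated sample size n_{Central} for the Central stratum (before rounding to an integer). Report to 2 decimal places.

Neyman allocation: nₕ = n·NₕSₕ / Σⱼ NⱼSⱼ.
Σ NⱼSⱼ = 1268·6.69 + 1433·23.7 + 6896·20.5 = 183813.02.
n_{Central} = 1259·1433·23.7 / 183813.02 = 232.62.

232.62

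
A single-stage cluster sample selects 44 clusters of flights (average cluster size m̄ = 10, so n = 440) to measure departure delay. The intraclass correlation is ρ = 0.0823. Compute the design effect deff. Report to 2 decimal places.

deff = 1 + (10 − 1)·0.0823 = 1 + 0.7407 = 1.7407.

1.74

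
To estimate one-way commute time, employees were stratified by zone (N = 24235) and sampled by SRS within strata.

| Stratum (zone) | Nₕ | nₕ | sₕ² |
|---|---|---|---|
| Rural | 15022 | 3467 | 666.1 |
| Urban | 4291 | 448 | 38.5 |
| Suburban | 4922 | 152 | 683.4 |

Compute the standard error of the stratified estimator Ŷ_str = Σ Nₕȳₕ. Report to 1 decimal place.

11845.9

Var(Ŷ_str) = Σₕ Nₕ²(1 − fₕ)sₕ²/nₕ.
Rural: 15022²·(1 − 3467/15022)·666.1/3467 = 3.3349037 × 10^7.
Urban: 4291²·(1 − 448/4291)·38.5/448 = 1.4171363 × 10^6.
Suburban: 4922²·(1 − 152/4922)·683.4/152 = 1.0555805 × 10^8.
Sum = 1.4032422 × 10^8.
SE = √(1.4032422 × 10^8) = 11845.9.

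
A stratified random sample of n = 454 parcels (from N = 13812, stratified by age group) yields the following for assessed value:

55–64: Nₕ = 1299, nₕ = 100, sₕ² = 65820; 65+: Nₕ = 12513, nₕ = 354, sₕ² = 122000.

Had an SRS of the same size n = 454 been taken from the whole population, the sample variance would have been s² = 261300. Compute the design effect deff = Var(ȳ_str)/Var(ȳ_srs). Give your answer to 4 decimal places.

Var(ȳ_str) = Σ Wₕ²(1−fₕ)sₕ²/nₕ with Wₕ = Nₕ/13812:
  55–64: (1299/13812)²·(1−100/1299)·65820/100 = 5.3736957
  65+: (12513/13812)²·(1−354/12513)·122000/354 = 274.85442
  → Var(ȳ_str) = 280.22812.
Var(ȳ_srs) = (1 − 454/13812)·261300/454 = 556.63233.
deff = 280.22812 / 556.63233 = 0.5034.

0.5034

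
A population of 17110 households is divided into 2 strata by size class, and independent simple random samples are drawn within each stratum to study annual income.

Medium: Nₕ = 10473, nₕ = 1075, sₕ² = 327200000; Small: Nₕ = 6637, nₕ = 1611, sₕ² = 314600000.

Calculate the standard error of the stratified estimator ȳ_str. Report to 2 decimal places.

Var(ȳ_str) = Σₕ Wₕ²(1 − fₕ)sₕ²/nₕ with Wₕ = Nₕ/N, N = 17110.
Medium: Wₕ = 0.61209819; term = 0.61209819²·(1 − 0.10264490)·327200000/1075 = 102331.97.
Small: Wₕ = 0.38790181; term = 0.38790181²·(1 − 0.24273015)·314600000/1611 = 22251.406.
Sum = 124583.38.
SE = √(124583.38) = 352.96.

352.96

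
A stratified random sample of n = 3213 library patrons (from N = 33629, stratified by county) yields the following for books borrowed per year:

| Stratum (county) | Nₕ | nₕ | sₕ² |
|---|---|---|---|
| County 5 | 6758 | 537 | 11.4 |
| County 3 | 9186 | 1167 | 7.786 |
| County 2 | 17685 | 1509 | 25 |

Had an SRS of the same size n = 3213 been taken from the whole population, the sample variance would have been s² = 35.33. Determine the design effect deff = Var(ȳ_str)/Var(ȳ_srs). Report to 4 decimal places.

0.5444

Var(ȳ_str) = Σ Wₕ²(1−fₕ)sₕ²/nₕ with Wₕ = Nₕ/33629:
  County 5: (6758/33629)²·(1−537/6758)·11.4/537 = 7.8918904 × 10^-4
  County 3: (9186/33629)²·(1−1167/9186)·7.786/1167 = 4.3457255 × 10^-4
  County 2: (17685/33629)²·(1−1509/17685)·25/1509 = 0.0041908206
  → Var(ȳ_str) = 0.0054145822.
Var(ȳ_srs) = (1 − 3213/33629)·35.33/3213 = 0.0099453726.
deff = 0.0054145822 / 0.0099453726 = 0.5444.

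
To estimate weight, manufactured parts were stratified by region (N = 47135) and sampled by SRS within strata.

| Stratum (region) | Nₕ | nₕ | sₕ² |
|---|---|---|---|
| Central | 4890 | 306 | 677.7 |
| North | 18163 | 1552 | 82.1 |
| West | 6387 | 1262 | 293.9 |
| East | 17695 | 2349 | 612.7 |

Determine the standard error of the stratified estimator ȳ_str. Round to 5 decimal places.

Var(ȳ_str) = Σₕ Wₕ²(1 − fₕ)sₕ²/nₕ with Wₕ = Nₕ/N, N = 47135.
Central: Wₕ = 0.10374456; term = 0.10374456²·(1 − 0.06257669)·677.7/306 = 0.02234511.
North: Wₕ = 0.38533998; term = 0.38533998²·(1 − 0.08544844)·82.1/1552 = 0.0071836932.
West: Wₕ = 0.13550440; term = 0.13550440²·(1 − 0.19758885)·293.9/1262 = 0.0034311839.
East: Wₕ = 0.37541105; term = 0.37541105²·(1 − 0.13274936)·612.7/2349 = 0.031880388.
Sum = 0.064840375.
SE = √(0.064840375) = 0.25464.

0.25464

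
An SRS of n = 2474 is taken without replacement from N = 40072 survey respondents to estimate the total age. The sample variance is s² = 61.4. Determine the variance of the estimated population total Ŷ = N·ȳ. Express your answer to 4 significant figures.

Var(Ŷ) = N²·Var(ȳ) = N²·(1 − n/N)·s²/n.
f = 2474/40072 = 0.06173887; Var(ȳ) = 0.93826113·61.4/2474 = 0.023285866.
Var(Ŷ) = 40072² · 0.023285866 = 3.7391633 × 10^7.

3.739 × 10^7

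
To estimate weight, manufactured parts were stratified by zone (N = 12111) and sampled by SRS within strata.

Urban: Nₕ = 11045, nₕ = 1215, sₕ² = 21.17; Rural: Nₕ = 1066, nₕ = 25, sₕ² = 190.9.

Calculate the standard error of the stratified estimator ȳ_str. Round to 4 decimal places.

Var(ȳ_str) = Σₕ Wₕ²(1 − fₕ)sₕ²/nₕ with Wₕ = Nₕ/N, N = 12111.
Urban: Wₕ = 0.91198084; term = 0.91198084²·(1 − 0.11000453)·21.17/1215 = 0.012897449.
Rural: Wₕ = 0.08801916; term = 0.08801916²·(1 − 0.02345216)·190.9/25 = 0.057771527.
Sum = 0.070668976.
SE = √(0.070668976) = 0.2658.

0.2658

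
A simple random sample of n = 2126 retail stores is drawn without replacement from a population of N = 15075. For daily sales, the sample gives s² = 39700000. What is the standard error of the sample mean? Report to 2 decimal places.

126.65

Under SRS without replacement, Var(ȳ) = (1 − f)·s²/n with f = n/N = 2126/15075 = 0.14102819.
Var(ȳ) = (1 − 0.14102819)·39700000/2126 = 0.85897181·18673.565 = 16040.066.
SE(ȳ) = √(16040.066) = 126.65.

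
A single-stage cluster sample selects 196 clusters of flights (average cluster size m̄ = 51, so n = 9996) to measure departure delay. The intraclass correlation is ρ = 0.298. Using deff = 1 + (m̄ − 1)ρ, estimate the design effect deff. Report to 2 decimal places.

15.90

deff = 1 + (51 − 1)·0.298 = 1 + 14.9 = 15.9.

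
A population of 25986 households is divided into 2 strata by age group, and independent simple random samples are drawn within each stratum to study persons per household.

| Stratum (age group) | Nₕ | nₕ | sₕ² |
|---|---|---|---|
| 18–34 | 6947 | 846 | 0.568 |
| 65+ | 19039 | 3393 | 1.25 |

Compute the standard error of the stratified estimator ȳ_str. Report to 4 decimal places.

0.0143

Var(ȳ_str) = Σₕ Wₕ²(1 − fₕ)sₕ²/nₕ with Wₕ = Nₕ/N, N = 25986.
18–34: Wₕ = 0.26733626; term = 0.26733626²·(1 − 0.12177919)·0.568/846 = 4.2140281 × 10^-5.
65+: Wₕ = 0.73266374; term = 0.73266374²·(1 − 0.17821314)·1.25/3393 = 1.6251548 × 10^-4.
Sum = 2.0465576 × 10^-4.
SE = √(2.0465576 × 10^-4) = 0.0143.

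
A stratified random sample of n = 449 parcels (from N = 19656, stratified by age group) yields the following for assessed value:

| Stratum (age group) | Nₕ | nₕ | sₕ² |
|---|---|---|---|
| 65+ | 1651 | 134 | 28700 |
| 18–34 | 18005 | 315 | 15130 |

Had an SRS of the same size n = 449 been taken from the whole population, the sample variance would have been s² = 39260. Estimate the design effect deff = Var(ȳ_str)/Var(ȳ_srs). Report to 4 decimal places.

0.4797

Var(ȳ_str) = Σ Wₕ²(1−fₕ)sₕ²/nₕ with Wₕ = Nₕ/19656:
  65+: (1651/19656)²·(1−134/1651)·28700/134 = 1.3884155
  18–34: (18005/19656)²·(1−315/18005)·15130/315 = 39.596705
  → Var(ȳ_str) = 40.985121.
Var(ȳ_srs) = (1 − 449/19656)·39260/449 = 85.441398.
deff = 40.985121 / 85.441398 = 0.4797.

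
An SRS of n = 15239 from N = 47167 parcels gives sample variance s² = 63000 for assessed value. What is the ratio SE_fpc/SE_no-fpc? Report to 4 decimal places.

f = n/N = 15239/47167 = 0.32308606.
SE_no-fpc = √(s²/n) = 2.0332559; SE_fpc = √((1−f)s²/n) = 1.6728568.
Ratio = √(1−f) = 0.82274780.

0.8227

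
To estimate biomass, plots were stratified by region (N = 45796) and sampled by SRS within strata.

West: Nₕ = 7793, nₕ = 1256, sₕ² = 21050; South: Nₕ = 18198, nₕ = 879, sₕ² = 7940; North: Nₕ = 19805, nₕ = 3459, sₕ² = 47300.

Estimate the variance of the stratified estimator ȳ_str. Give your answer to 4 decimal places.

3.8753

Var(ȳ_str) = Σₕ Wₕ²(1 − fₕ)sₕ²/nₕ with Wₕ = Nₕ/N, N = 45796.
West: Wₕ = 0.17016770; term = 0.17016770²·(1 − 0.16117028)·21050/1256 = 0.40709009.
South: Wₕ = 0.39737095; term = 0.39737095²·(1 − 0.04830201)·7940/879 = 1.3574474.
North: Wₕ = 0.43246135; term = 0.43246135²·(1 − 0.17465287)·47300/3459 = 2.1107744.
Sum = 3.8753119.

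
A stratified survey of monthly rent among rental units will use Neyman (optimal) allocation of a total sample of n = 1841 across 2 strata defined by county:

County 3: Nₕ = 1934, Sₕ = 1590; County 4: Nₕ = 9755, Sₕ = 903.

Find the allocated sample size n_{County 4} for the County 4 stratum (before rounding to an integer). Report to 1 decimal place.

Neyman allocation: nₕ = n·NₕSₕ / Σⱼ NⱼSⱼ.
Σ NⱼSⱼ = 1934·1590 + 9755·903 = 1.1883825 × 10^7.
n_{County 4} = 1841·9755·903 / (1.1883825 × 10^7) = 1364.6.

1364.6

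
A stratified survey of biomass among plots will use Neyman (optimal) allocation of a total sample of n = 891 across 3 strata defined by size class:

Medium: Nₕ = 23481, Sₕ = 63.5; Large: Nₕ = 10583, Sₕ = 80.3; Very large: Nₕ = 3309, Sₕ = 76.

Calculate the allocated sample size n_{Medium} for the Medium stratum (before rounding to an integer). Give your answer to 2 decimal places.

512.48

Neyman allocation: nₕ = n·NₕSₕ / Σⱼ NⱼSⱼ.
Σ NⱼSⱼ = 23481·63.5 + 10583·80.3 + 3309·76 = 2.5923424 × 10^6.
n_{Medium} = 891·23481·63.5 / (2.5923424 × 10^6) = 512.48.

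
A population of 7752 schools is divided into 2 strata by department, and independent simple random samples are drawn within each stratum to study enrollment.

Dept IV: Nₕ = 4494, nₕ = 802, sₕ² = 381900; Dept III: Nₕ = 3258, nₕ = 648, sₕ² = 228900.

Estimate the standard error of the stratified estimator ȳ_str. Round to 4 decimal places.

13.4707

Var(ȳ_str) = Σₕ Wₕ²(1 − fₕ)sₕ²/nₕ with Wₕ = Nₕ/N, N = 7752.
Dept IV: Wₕ = 0.57972136; term = 0.57972136²·(1 − 0.17846017)·381900/802 = 131.4748.
Dept III: Wₕ = 0.42027864; term = 0.42027864²·(1 − 0.19889503)·228900/648 = 49.984442.
Sum = 181.45924.
SE = √(181.45924) = 13.4707.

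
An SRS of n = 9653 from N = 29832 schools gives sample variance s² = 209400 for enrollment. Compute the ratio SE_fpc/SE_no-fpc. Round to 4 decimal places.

f = n/N = 9653/29832 = 0.32357871.
SE_no-fpc = √(s²/n) = 4.6575464; SE_fpc = √((1−f)s²/n) = 3.8305913.
Ratio = √(1−f) = 0.82244835.

0.8224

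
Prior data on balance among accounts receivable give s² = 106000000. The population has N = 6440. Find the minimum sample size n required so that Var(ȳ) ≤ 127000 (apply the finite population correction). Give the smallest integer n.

Without fpc, n₀ = s²/D = 106000000/127000 = 834.6457.
With fpc, (1 − n/N)·s²/n ≤ D requires n ≥ n₀/(1 + n₀/N) = 834.6457/(1 + 834.6457/6440) = 738.8839.
Rounding up, n = 739.

739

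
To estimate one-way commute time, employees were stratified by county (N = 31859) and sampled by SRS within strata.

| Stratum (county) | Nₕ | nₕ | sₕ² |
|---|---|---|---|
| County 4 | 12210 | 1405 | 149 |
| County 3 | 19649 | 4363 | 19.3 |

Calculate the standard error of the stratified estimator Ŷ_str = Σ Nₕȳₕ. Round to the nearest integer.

3914

Var(Ŷ_str) = Σₕ Nₕ²(1 − fₕ)sₕ²/nₕ.
County 4: 12210²·(1 − 1405/12210)·149/1405 = 1.3991052 × 10^7.
County 3: 19649²·(1 − 4363/19649)·19.3/4363 = 1.3286372 × 10^6.
Sum = 1.5319689 × 10^7.
SE = √(1.5319689 × 10^7) = 3914.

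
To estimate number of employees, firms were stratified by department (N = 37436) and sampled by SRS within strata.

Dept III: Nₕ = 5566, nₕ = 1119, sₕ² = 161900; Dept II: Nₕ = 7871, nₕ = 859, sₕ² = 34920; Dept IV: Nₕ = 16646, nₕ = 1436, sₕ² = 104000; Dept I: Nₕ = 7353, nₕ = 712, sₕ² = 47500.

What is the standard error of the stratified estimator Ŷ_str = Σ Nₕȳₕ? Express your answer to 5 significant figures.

165590

Var(Ŷ_str) = Σₕ Nₕ²(1 − fₕ)sₕ²/nₕ.
Dept III: 5566²·(1 − 1119/5566)·161900/1119 = 3.5811878 × 10^9.
Dept II: 7871²·(1 − 859/7871)·34920/859 = 2.2436385 × 10^9.
Dept IV: 16646²·(1 − 1436/16646)·104000/1436 = 1.8336566 × 10^10.
Dept I: 7353²·(1 − 712/7353)·47500/712 = 3.2577043 × 10^9.
Sum = 2.7419097 × 10^10.
SE = √(2.7419097 × 10^10) = 165590.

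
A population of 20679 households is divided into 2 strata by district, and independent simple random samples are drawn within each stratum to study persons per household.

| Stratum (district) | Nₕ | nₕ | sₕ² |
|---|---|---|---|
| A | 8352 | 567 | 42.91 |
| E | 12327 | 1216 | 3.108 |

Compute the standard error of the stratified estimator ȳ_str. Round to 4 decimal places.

Var(ȳ_str) = Σₕ Wₕ²(1 − fₕ)sₕ²/nₕ with Wₕ = Nₕ/N, N = 20679.
A: Wₕ = 0.40388800; term = 0.40388800²·(1 − 0.06788793)·42.91/567 = 0.01150709.
E: Wₕ = 0.59611200; term = 0.59611200²·(1 − 0.09864525)·3.108/1216 = 8.1865122 × 10^-4.
Sum = 0.012325741.
SE = √(0.012325741) = 0.1110.

0.1110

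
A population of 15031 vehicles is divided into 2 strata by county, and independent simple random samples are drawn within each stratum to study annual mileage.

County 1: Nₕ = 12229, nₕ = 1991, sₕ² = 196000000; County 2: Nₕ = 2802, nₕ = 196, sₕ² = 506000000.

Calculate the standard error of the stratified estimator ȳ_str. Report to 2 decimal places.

Var(ȳ_str) = Σₕ Wₕ²(1 − fₕ)sₕ²/nₕ with Wₕ = Nₕ/N, N = 15031.
County 1: Wₕ = 0.81358526; term = 0.81358526²·(1 − 0.16280971)·196000000/1991 = 54552.56.
County 2: Wₕ = 0.18641474; term = 0.18641474²·(1 − 0.06995004)·506000000/196 = 83437.491.
Sum = 137990.05.
SE = √(137990.05) = 371.47.

371.47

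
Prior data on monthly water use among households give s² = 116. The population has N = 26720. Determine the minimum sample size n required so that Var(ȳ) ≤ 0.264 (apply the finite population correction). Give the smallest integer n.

433

Without fpc, n₀ = s²/D = 116/0.264 = 439.3939.
With fpc, (1 − n/N)·s²/n ≤ D requires n ≥ n₀/(1 + n₀/N) = 439.3939/(1 + 439.3939/26720) = 432.2852.
Rounding up, n = 433.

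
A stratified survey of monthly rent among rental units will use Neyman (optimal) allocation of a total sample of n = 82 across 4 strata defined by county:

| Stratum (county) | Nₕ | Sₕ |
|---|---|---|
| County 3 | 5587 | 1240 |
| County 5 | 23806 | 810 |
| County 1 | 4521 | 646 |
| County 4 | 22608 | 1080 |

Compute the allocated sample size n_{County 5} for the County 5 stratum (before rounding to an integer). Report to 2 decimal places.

29.53

Neyman allocation: nₕ = n·NₕSₕ / Σⱼ NⱼSⱼ.
Σ NⱼSⱼ = 5587·1240 + 23806·810 + 4521·646 + 22608·1080 = 5.3547946 × 10^7.
n_{County 5} = 82·23806·810 / (5.3547946 × 10^7) = 29.53.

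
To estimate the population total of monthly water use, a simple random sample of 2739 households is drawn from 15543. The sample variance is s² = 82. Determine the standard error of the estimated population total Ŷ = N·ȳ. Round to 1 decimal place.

Var(Ŷ) = N²·Var(ȳ) = N²·(1 − n/N)·s²/n.
f = 2739/15543 = 0.17622081; Var(ȳ) = 0.82377919·82/2739 = 0.024662247.
Var(Ŷ) = 15543² · 0.024662247 = 5.9580252 × 10^6.
SE(Ŷ) = √(5.9580252 × 10^6) = 2440.9.

2440.9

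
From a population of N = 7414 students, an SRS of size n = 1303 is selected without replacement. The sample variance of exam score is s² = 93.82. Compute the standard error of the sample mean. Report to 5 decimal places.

0.24362

Under SRS without replacement, Var(ȳ) = (1 − f)·s²/n with f = n/N = 1303/7414 = 0.17574858.
Var(ȳ) = (1 − 0.17574858)·93.82/1303 = 0.82425142·0.07200307 = 0.059348632.
SE(ȳ) = √(0.059348632) = 0.24362.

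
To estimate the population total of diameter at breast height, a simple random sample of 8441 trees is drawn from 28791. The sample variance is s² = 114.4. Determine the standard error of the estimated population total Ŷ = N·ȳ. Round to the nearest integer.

2818

Var(Ŷ) = N²·Var(ȳ) = N²·(1 − n/N)·s²/n.
f = 8441/28791 = 0.29318190; Var(ȳ) = 0.70681810·114.4/8441 = 0.0095794326.
Var(Ŷ) = 28791² · 0.0095794326 = 7.9405994 × 10^6.
SE(Ŷ) = √(7.9405994 × 10^6) = 2818.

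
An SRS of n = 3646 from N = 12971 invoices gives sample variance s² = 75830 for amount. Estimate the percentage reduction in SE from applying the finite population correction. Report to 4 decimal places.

15.2114

f = n/N = 3646/12971 = 0.28108858.
SE_no-fpc = √(s²/n) = 4.5604972; SE_fpc = √((1−f)s²/n) = 3.8667838.
Ratio = √(1−f) = 0.84788644. Reduction = 100·(1 − 0.84788644) = 15.2114%.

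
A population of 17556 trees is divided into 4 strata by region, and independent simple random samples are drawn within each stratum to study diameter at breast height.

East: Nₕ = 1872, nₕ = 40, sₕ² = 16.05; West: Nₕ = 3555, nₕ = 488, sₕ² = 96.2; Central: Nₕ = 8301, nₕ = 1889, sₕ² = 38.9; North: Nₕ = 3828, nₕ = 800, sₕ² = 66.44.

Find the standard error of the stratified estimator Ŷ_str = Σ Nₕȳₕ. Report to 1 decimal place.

2363.1

Var(Ŷ_str) = Σₕ Nₕ²(1 − fₕ)sₕ²/nₕ.
East: 1872²·(1 − 40/1872)·16.05/40 = 1.3760885 × 10^6.
West: 3555²·(1 − 488/3555)·96.2/488 = 2.1493574 × 10^6.
Central: 8301²·(1 − 1889/8301)·38.9/1889 = 1.0960783 × 10^6.
North: 3828²·(1 − 800/3828)·66.44/800 = 962647.83.
Sum = 5.584172 × 10^6.
SE = √(5.584172 × 10^6) = 2363.1.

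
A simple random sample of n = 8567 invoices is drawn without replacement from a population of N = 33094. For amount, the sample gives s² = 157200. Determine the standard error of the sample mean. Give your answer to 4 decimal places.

Under SRS without replacement, Var(ȳ) = (1 − f)·s²/n with f = n/N = 8567/33094 = 0.25886868.
Var(ȳ) = (1 − 0.25886868)·157200/8567 = 0.74113132·18.349481 = 13.599375.
SE(ȳ) = √(13.599375) = 3.6877.

3.6877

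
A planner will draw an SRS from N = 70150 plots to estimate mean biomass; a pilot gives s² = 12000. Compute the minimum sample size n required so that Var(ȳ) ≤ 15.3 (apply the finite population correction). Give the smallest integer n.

Without fpc, n₀ = s²/D = 12000/15.3 = 784.3137.
With fpc, (1 − n/N)·s²/n ≤ D requires n ≥ n₀/(1 + n₀/N) = 784.3137/(1 + 784.3137/70150) = 775.6416.
Rounding up, n = 776.

776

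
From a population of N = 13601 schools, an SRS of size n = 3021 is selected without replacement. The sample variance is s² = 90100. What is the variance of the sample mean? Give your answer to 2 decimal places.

23.20

Under SRS without replacement, Var(ȳ) = (1 − f)·s²/n with f = n/N = 3021/13601 = 0.22211602.
Var(ȳ) = (1 − 0.22211602)·90100/3021 = 0.77788398·29.824561 = 23.200049.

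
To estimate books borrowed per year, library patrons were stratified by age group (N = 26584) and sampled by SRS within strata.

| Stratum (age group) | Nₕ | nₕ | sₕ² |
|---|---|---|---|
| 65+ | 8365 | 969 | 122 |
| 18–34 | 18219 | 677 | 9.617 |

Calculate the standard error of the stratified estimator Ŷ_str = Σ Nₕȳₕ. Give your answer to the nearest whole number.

3511

Var(Ŷ_str) = Σₕ Nₕ²(1 − fₕ)sₕ²/nₕ.
65+: 8365²·(1 − 969/8365)·122/969 = 7.7893084 × 10^6.
18–34: 18219²·(1 − 677/18219)·9.617/677 = 4.5399868 × 10^6.
Sum = 1.2329295 × 10^7.
SE = √(1.2329295 × 10^7) = 3511.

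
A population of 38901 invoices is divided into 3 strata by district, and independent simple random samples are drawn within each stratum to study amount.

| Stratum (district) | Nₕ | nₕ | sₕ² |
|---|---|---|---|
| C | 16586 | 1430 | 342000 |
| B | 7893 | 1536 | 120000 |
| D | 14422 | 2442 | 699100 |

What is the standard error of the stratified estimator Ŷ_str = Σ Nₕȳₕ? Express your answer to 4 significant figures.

336900

Var(Ŷ_str) = Σₕ Nₕ²(1 − fₕ)sₕ²/nₕ.
C: 16586²·(1 − 1430/16586)·342000/1430 = 6.0119634 × 10^10.
B: 7893²·(1 − 1536/7893)·120000/1536 = 3.9199845 × 10^9.
D: 14422²·(1 − 2442/14422)·699100/2442 = 4.9462487 × 10^10.
Sum = 1.1350211 × 10^11.
SE = √(1.1350211 × 10^11) = 336900.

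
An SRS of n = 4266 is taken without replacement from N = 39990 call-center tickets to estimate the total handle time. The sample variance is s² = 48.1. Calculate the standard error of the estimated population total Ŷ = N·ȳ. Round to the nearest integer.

Var(Ŷ) = N²·Var(ȳ) = N²·(1 − n/N)·s²/n.
f = 4266/39990 = 0.10667667; Var(ȳ) = 0.89332333·48.1/4266 = 0.010072399.
Var(Ŷ) = 39990² · 0.010072399 = 1.6107781 × 10^7.
SE(Ŷ) = √(1.6107781 × 10^7) = 4013.

4013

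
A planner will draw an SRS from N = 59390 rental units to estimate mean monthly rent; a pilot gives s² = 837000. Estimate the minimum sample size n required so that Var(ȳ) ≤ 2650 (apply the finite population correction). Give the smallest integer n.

Without fpc, n₀ = s²/D = 837000/2650 = 315.8491.
With fpc, (1 − n/N)·s²/n ≤ D requires n ≥ n₀/(1 + n₀/N) = 315.8491/(1 + 315.8491/59390) = 314.1782.
Rounding up, n = 315.

315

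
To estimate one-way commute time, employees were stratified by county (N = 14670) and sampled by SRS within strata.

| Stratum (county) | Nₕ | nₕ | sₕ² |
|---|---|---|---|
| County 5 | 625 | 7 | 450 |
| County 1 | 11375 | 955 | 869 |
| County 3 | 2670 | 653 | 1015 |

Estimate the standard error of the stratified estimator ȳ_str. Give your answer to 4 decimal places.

Var(ȳ_str) = Σₕ Wₕ²(1 − fₕ)sₕ²/nₕ with Wₕ = Nₕ/N, N = 14670.
County 5: Wₕ = 0.04260395; term = 0.04260395²·(1 − 0.01120000)·450/7 = 0.11537793.
County 1: Wₕ = 0.77539196; term = 0.77539196²·(1 − 0.08395604)·869/955 = 0.50115873.
County 3: Wₕ = 0.18200409; term = 0.18200409²·(1 − 0.24456929)·1015/653 = 0.038896434.
Sum = 0.65543309.
SE = √(0.65543309) = 0.8096.

0.8096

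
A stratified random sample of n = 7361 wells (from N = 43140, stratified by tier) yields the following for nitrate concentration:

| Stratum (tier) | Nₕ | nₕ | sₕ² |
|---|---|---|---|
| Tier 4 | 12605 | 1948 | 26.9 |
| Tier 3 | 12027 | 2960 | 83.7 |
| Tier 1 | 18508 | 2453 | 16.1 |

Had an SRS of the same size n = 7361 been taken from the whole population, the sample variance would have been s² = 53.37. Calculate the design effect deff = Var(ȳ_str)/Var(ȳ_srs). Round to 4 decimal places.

Var(ȳ_str) = Σ Wₕ²(1−fₕ)sₕ²/nₕ with Wₕ = Nₕ/43140:
  Tier 4: (12605/43140)²·(1−1948/12605)·26.9/1948 = 9.9673765 × 10^-4
  Tier 3: (12027/43140)²·(1−2960/12027)·83.7/2960 = 0.0016568927
  Tier 1: (18508/43140)²·(1−2453/18508)·16.1/2453 = 0.0010479434
  → Var(ȳ_str) = 0.0037015738.
Var(ȳ_srs) = (1 − 7361/43140)·53.37/7361 = 0.0060132387.
deff = 0.0037015738 / 0.0060132387 = 0.6156.

0.6156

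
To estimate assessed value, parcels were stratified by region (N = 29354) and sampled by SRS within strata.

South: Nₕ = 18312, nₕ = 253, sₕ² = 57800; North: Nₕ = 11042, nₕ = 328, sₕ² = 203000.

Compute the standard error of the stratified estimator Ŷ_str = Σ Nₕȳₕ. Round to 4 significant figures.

385700

Var(Ŷ_str) = Σₕ Nₕ²(1 − fₕ)sₕ²/nₕ.
South: 18312²·(1 − 253/18312)·57800/253 = 7.5550405 × 10^10.
North: 11042²·(1 − 328/11042)·203000/328 = 7.3218627 × 10^10.
Sum = 1.4876903 × 10^11.
SE = √(1.4876903 × 10^11) = 385700.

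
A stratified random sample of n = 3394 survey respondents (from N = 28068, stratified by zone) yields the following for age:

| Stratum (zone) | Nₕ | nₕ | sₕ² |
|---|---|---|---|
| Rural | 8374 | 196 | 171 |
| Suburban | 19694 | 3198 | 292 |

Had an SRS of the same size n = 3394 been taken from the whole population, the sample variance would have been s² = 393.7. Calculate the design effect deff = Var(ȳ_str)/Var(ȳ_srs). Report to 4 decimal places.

1.1130

Var(ȳ_str) = Σ Wₕ²(1−fₕ)sₕ²/nₕ with Wₕ = Nₕ/28068:
  Rural: (8374/28068)²·(1−196/8374)·171/196 = 0.075839798
  Suburban: (19694/28068)²·(1−3198/19694)·292/3198 = 0.037652519
  → Var(ȳ_str) = 0.11349232.
Var(ȳ_srs) = (1 − 3394/28068)·393.7/3394 = 0.10197217.
deff = 0.11349232 / 0.10197217 = 1.1130.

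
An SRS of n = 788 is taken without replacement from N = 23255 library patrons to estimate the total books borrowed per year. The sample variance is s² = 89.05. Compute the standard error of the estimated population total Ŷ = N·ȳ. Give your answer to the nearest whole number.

Var(Ŷ) = N²·Var(ȳ) = N²·(1 − n/N)·s²/n.
f = 788/23255 = 0.03388519; Var(ȳ) = 0.96611481·89.05/788 = 0.10917833.
Var(Ŷ) = 23255² · 0.10917833 = 5.9043098 × 10^7.
SE(Ŷ) = √(5.9043098 × 10^7) = 7684.

7684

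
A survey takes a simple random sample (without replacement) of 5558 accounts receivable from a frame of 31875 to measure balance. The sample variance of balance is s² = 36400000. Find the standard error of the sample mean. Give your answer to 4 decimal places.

Under SRS without replacement, Var(ȳ) = (1 − f)·s²/n with f = n/N = 5558/31875 = 0.17436863.
Var(ȳ) = (1 − 0.17436863)·36400000/5558 = 0.82563137·6549.1184 = 5407.1576.
SE(ȳ) = √(5407.1576) = 73.5334.

73.5334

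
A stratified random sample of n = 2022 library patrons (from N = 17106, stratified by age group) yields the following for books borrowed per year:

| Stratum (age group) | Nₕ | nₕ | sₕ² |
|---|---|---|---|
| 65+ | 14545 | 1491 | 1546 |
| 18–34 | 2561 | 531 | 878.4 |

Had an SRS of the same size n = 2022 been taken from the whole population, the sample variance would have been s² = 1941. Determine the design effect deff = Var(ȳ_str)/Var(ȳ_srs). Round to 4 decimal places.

0.8296

Var(ȳ_str) = Σ Wₕ²(1−fₕ)sₕ²/nₕ with Wₕ = Nₕ/17106:
  65+: (14545/17106)²·(1−1491/14545)·1546/1491 = 0.6728097
  18–34: (2561/17106)²·(1−531/2561)·878.4/531 = 0.029390467
  → Var(ȳ_str) = 0.70220017.
Var(ȳ_srs) = (1 − 2022/17106)·1941/2022 = 0.84647169.
deff = 0.70220017 / 0.84647169 = 0.8296.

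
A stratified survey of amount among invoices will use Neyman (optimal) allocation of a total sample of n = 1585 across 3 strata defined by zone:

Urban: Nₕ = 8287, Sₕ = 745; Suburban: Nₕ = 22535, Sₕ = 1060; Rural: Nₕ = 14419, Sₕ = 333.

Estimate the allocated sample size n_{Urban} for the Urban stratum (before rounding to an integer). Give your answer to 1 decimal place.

280.7

Neyman allocation: nₕ = n·NₕSₕ / Σⱼ NⱼSⱼ.
Σ NⱼSⱼ = 8287·745 + 22535·1060 + 14419·333 = 3.4862442 × 10^7.
n_{Urban} = 1585·8287·745 / (3.4862442 × 10^7) = 280.7.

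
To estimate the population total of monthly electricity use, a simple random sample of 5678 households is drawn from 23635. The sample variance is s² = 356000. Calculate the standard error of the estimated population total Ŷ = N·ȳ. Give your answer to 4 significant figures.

Var(Ŷ) = N²·Var(ȳ) = N²·(1 − n/N)·s²/n.
f = 5678/23635 = 0.24023694; Var(ȳ) = 0.75976306·356000/5678 = 47.635726.
Var(Ŷ) = 23635² · 47.635726 = 2.6609947 × 10^10.
SE(Ŷ) = √(2.6609947 × 10^10) = 163100.

163100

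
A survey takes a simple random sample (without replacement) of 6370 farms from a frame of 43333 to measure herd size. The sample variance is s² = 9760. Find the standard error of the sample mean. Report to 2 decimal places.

Under SRS without replacement, Var(ȳ) = (1 − f)·s²/n with f = n/N = 6370/43333 = 0.14700113.
Var(ȳ) = (1 − 0.14700113)·9760/6370 = 0.85299887·1.5321821 = 1.3069496.
SE(ȳ) = √(1.3069496) = 1.14.

1.14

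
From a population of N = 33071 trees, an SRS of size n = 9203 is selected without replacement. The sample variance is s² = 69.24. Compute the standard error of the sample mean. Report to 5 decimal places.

Under SRS without replacement, Var(ȳ) = (1 − f)·s²/n with f = n/N = 9203/33071 = 0.27828006.
Var(ȳ) = (1 − 0.27828006)·69.24/9203 = 0.72171994·0.0075236336 = 0.0054299564.
SE(ȳ) = √(0.0054299564) = 0.07369.

0.07369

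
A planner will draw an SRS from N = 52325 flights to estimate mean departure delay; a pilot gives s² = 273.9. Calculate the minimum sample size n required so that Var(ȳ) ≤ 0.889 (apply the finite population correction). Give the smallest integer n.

Without fpc, n₀ = s²/D = 273.9/0.889 = 308.0990.
With fpc, (1 − n/N)·s²/n ≤ D requires n ≥ n₀/(1 + n₀/N) = 308.0990/(1 + 308.0990/52325) = 306.2955.
Rounding up, n = 307.

307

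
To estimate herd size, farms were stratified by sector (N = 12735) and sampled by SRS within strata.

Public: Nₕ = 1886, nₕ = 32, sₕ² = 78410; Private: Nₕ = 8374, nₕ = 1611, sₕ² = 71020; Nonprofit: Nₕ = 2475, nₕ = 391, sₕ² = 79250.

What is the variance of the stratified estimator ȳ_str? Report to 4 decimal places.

Var(ȳ_str) = Σₕ Wₕ²(1 − fₕ)sₕ²/nₕ with Wₕ = Nₕ/N, N = 12735.
Public: Wₕ = 0.14809580; term = 0.14809580²·(1 − 0.01696713)·78410/32 = 52.829317.
Private: Wₕ = 0.65755791; term = 0.65755791²·(1 − 0.19238118)·71020/1611 = 15.394287.
Nonprofit: Wₕ = 0.19434629; term = 0.19434629²·(1 − 0.15797980)·79250/391 = 6.4461073.
Sum = 74.669711.

74.6697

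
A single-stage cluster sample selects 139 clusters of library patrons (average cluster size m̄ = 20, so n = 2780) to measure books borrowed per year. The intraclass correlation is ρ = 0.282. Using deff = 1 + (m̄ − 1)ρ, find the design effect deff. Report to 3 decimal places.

deff = 1 + (20 − 1)·0.282 = 1 + 5.358 = 6.358.

6.358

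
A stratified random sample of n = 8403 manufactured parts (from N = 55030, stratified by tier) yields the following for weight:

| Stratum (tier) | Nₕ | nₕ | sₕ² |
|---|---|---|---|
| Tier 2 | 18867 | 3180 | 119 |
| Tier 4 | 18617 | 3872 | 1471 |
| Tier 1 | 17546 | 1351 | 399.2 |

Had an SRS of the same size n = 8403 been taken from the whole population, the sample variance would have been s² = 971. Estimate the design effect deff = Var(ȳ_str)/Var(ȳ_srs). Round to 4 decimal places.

0.6723

Var(ȳ_str) = Σ Wₕ²(1−fₕ)sₕ²/nₕ with Wₕ = Nₕ/55030:
  Tier 2: (18867/55030)²·(1−3180/18867)·119/3180 = 0.0036573251
  Tier 4: (18617/55030)²·(1−3872/18617)·1471/3872 = 0.034437592
  Tier 1: (17546/55030)²·(1−1351/17546)·399.2/1351 = 0.027726512
  → Var(ȳ_str) = 0.065821429.
Var(ȳ_srs) = (1 − 8403/55030)·971/8403 = 0.097909048.
deff = 0.065821429 / 0.097909048 = 0.6723.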